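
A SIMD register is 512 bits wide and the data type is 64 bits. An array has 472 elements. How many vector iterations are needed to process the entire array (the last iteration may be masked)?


Width = 512 / 64 = 8 elements per vector op
Iterations = ceil(472 / 8) = 59

59


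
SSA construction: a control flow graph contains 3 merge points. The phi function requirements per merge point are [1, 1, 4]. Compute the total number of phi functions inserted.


Total phi functions = sum of phi functions at each join node
= 1 + 1 + 4 = 6

6


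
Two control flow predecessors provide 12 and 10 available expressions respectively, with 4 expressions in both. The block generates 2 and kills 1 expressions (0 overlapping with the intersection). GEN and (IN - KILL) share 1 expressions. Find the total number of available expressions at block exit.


IN = intersection of predecessors = 4
IN - KILL = 4 - 0 = 4
|OUT| = |GEN| + |IN - KILL| - |GEN ∩ (IN - KILL)| = 2 + 4 - 1 = 5

5


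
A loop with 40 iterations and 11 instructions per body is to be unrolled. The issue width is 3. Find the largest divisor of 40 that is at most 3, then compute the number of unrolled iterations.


Largest divisor of 40 <= 3 is 2
New iterations = 40 / 2 = 20

20


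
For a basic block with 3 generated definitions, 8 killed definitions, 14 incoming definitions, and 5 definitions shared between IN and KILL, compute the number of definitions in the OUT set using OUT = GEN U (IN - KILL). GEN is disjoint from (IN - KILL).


IN - KILL: 14 - 5 = 9 surviving definitions
OUT = GEN + surviving = 3 + 9 = 12

12


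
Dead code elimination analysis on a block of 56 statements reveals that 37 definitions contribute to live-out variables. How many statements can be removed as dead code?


Dead code = total statements - live definitions
= 56 - 37 = 19

19


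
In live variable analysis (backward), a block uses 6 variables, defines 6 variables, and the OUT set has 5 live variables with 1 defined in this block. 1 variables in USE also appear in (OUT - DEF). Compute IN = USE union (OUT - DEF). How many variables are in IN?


OUT - DEF: 5 - 1 = 4
|IN| = |USE| + |OUT - DEF| - |USE ∩ (OUT - DEF)| = 6 + 4 - 1 = 9

9


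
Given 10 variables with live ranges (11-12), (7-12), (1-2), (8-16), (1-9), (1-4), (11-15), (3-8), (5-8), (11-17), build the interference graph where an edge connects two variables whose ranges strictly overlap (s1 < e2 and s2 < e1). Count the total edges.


Check all pairs for overlapping intervals.
Two intervals (s1,e1) and (s2,e2) overlap if s1 < e2 and s2 < e1.
v0 (11-12) vs v1..v9: overlaps v1, v3, v6, v9 -> 4
v1 (7-12) vs v2..v9: overlaps v3, v4, v6, v7, v8, v9 -> 6
v2 (1-2) vs v3..v9: overlaps v4, v5 -> 2
v3 (8-16) vs v4..v9: overlaps v4, v6, v9 -> 3
v4 (1-9) vs v5..v9: overlaps v5, v7, v8 -> 3
v5 (1-4) vs v6..v9: overlaps v7 -> 1
v6 (11-15) vs v7..v9: overlaps v9 -> 1
v7 (3-8) vs v8..v9: overlaps v8 -> 1
v8 (5-8) vs v9: overlaps none -> 0
Total overlapping pairs = 4 + 6 + 2 + 3 + 3 + 1 + 1 + 1 + 0 = 21

21


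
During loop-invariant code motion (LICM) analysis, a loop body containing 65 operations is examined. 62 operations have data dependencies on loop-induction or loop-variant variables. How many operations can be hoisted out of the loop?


Invariant candidates = total - loop-dependent
= 65 - 62 = 3

3


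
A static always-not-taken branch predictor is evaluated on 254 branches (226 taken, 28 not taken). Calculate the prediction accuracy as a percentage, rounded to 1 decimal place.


Predictor: always-not-taken
Correct predictions = 28
Accuracy = 28 / 254 * 100 = 11.0%

11.0


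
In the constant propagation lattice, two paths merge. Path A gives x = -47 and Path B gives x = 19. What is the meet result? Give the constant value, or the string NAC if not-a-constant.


Meet operation: if both paths give the same constant, result is that constant; if they differ, result is NAC (not-a-constant).
Path A: -47, Path B: 19 -> differ
Result: not-a-constant -> NAC

NAC


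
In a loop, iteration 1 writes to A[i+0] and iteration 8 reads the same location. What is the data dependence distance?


Distance = read iteration - write iteration
= 8 - 1 = 7

7


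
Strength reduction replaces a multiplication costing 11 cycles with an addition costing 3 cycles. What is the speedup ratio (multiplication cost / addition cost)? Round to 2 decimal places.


Ratio = mult_cost / add_cost = 11 / 3 = 3.67

3.67


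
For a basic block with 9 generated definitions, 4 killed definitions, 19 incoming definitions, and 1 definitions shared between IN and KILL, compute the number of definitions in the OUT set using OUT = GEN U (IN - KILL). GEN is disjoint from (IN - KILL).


IN - KILL: 19 - 1 = 18 surviving definitions
OUT = GEN + surviving = 9 + 18 = 27

27


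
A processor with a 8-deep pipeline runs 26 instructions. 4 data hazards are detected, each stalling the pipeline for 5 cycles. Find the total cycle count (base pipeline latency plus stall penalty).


Base cycles = 8 + 26 - 1 = 33
Total stalls = 4 * 5 = 20
Total = 33 + 20 = 53

53


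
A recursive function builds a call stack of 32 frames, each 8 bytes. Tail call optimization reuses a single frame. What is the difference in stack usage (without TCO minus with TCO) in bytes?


Without TCO: 32 * 8 = 256 bytes
With TCO: reuse 1 frame = 8 bytes
Savings = 256 - 8 = 248

248


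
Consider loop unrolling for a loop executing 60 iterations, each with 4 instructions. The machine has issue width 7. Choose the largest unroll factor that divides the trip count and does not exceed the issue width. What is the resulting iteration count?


Largest divisor of 60 <= 7 is 6
New iterations = 60 / 6 = 10

10


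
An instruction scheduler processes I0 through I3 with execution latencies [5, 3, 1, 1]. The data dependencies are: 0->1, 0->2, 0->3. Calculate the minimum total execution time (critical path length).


Compute longest path through dependency graph: dist(Ik) = max over predecessors of dist + latency(Ik).
dist(I0) = latency 5 = 5
dist(I1) = dist(I0) + 3 = 5 + 3 = 8
dist(I2) = dist(I0) + 1 = 5 + 1 = 6
dist(I3) = dist(I0) + 1 = 5 + 1 = 6
Critical path = max dist = 8

8


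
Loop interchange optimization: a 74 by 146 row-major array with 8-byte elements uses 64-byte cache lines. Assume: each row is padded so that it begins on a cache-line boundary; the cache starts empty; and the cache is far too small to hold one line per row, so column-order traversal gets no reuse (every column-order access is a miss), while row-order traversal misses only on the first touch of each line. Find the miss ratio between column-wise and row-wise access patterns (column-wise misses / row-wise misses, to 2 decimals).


Each row occupies 146 * 8 = 1168 bytes and starts on a line boundary, so it spans ceil(1168 / 64) = 19 cache lines.
Row-major traversal misses (one per line touched): 74 * ceil(146 * 8 / 64) = 1406
Column-major traversal misses (no reuse, every access misses): 74 * 146 = 10804
Ratio = 10804 / 1406 = 7.68

7.68


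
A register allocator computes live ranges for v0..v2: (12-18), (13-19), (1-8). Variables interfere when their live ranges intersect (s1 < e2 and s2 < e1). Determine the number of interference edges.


Check all pairs for overlapping intervals.
Two intervals (s1,e1) and (s2,e2) overlap if s1 < e2 and s2 < e1.
v0 (12-18) vs v1..v2: overlaps v1 -> 1
v1 (13-19) vs v2: overlaps none -> 0
Total overlapping pairs = 1 + 0 = 1

1


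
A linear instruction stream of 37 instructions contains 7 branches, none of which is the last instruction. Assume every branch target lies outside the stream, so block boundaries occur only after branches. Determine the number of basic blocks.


With no in-sequence branch targets, the leaders are the first instruction plus the instruction after each branch.
Number of basic blocks = branches + 1
= 7 + 1 = 8

8


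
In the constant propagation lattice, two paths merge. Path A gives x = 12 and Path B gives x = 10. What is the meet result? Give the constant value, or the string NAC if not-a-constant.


Meet operation: if both paths give the same constant, result is that constant; if they differ, result is NAC (not-a-constant).
Path A: 12, Path B: 10 -> differ
Result: not-a-constant -> NAC

NAC


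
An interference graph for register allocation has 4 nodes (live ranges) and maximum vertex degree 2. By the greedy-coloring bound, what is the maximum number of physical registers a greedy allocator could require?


Greedy coloring never needs more than (max_degree + 1) colors: when coloring a vertex, at most max_degree neighbors are already colored.
Upper bound = 2 + 1 = 3

3


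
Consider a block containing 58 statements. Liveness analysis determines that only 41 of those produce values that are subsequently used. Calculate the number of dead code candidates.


Dead code = total statements - live definitions
= 58 - 41 = 17

17


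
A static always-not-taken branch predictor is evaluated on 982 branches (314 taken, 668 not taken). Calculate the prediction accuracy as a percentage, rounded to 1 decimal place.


Predictor: always-not-taken
Correct predictions = 668
Accuracy = 668 / 982 * 100 = 68.0%

68.0


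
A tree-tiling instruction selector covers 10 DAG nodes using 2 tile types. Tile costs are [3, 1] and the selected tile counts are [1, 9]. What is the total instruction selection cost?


Total cost = sum(count_i * cost_i)
= 1*3 + 9*1
= 12

12


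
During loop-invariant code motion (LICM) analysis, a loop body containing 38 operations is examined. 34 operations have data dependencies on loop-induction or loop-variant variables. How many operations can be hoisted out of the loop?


Invariant candidates = total - loop-dependent
= 38 - 34 = 4

4


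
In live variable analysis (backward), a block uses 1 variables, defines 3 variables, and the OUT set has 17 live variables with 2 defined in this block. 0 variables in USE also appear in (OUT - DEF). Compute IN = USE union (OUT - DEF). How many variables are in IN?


OUT - DEF: 17 - 2 = 15
|IN| = |USE| + |OUT - DEF| - |USE ∩ (OUT - DEF)| = 1 + 15 - 0 = 16

16


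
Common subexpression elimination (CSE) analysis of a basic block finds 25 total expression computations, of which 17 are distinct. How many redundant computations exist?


CSE count = total expressions - unique expressions
= 25 - 17 = 8

8


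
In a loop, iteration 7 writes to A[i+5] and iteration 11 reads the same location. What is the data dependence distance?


Distance = read iteration - write iteration
= 11 - 7 = 4

4


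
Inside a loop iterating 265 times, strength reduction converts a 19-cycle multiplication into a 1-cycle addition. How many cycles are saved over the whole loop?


Per-iteration saving = 19 - 1 = 18
Total saved = 265 * 18 = 4770

4770


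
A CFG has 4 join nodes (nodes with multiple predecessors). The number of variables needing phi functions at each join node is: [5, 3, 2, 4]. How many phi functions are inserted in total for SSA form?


Total phi functions = sum of phi functions at each join node
= 5 + 3 + 2 + 4 = 14

14


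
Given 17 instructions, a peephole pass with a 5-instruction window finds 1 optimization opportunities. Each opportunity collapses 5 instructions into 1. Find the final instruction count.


Each match removes 4 instructions.
Total removed = 1 * 4 = 4
Remaining = 17 - 4 = 13

13


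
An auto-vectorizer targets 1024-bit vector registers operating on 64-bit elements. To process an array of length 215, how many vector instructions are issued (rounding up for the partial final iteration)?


Width = 1024 / 64 = 16 elements per vector op
Iterations = ceil(215 / 16) = 14

14


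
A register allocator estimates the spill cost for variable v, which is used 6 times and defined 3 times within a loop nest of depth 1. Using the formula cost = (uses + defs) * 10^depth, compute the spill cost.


uses + defs = 6 + 3 = 9
10^1 = 10
Spill cost = 9 * 10 = 90

90


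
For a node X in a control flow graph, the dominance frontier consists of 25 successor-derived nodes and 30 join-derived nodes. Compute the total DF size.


DF(X) = direct successor contributions + join point contributions
= 25 + 30 = 55

55


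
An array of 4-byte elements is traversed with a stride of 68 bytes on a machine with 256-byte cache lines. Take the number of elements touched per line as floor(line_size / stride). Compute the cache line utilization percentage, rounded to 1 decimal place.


Elements per cache line = floor(256 / 68) = 3
Bytes used = 3 * 4 = 12
Utilization = 12 / 256 * 100 = 4.7%

4.7


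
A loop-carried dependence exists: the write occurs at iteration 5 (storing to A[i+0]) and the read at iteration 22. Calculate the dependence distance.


Distance = read iteration - write iteration
= 22 - 5 = 17

17


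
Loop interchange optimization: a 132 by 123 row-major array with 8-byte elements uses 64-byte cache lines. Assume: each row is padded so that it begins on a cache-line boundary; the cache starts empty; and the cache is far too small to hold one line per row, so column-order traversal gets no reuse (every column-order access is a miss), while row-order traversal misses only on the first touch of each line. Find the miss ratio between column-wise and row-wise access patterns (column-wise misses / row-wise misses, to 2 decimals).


Each row occupies 123 * 8 = 984 bytes and starts on a line boundary, so it spans ceil(984 / 64) = 16 cache lines.
Row-major traversal misses (one per line touched): 132 * ceil(123 * 8 / 64) = 2112
Column-major traversal misses (no reuse, every access misses): 132 * 123 = 16236
Ratio = 16236 / 2112 = 7.69

7.69


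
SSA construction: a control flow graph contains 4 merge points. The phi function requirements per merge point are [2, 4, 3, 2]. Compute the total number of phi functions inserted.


Total phi functions = sum of phi functions at each join node
= 2 + 4 + 3 + 2 = 11

11


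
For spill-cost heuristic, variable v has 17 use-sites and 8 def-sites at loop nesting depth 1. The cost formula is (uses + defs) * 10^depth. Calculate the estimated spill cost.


uses + defs = 17 + 8 = 25
10^1 = 10
Spill cost = 25 * 10 = 250

250


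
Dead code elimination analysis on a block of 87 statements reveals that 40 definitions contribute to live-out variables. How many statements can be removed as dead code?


Dead code = total statements - live definitions
= 87 - 40 = 47

47


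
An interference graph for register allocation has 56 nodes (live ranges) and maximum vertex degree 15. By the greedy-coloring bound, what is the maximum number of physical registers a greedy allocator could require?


Greedy coloring never needs more than (max_degree + 1) colors: when coloring a vertex, at most max_degree neighbors are already colored.
Upper bound = 15 + 1 = 16

16


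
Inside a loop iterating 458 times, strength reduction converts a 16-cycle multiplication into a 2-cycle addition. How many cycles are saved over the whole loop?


Per-iteration saving = 16 - 2 = 14
Total saved = 458 * 14 = 6412

6412


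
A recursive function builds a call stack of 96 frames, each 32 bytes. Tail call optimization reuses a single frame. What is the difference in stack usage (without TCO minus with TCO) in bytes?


Without TCO: 96 * 32 = 3072 bytes
With TCO: reuse 1 frame = 32 bytes
Savings = 3072 - 32 = 3040

3040


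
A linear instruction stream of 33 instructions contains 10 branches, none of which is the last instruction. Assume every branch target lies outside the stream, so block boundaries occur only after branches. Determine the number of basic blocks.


With no in-sequence branch targets, the leaders are the first instruction plus the instruction after each branch.
Number of basic blocks = branches + 1
= 10 + 1 = 11

11


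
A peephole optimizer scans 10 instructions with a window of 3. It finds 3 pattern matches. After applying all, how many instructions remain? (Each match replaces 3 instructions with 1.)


Each match removes 2 instructions.
Total removed = 3 * 2 = 6
Remaining = 10 - 6 = 4

4


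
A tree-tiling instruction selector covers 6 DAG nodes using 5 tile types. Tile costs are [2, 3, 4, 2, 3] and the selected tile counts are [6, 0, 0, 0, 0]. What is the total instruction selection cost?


Total cost = sum(count_i * cost_i)
= 6*2 + 0*3 + 0*4 + 0*2 + 0*3
= 12

12


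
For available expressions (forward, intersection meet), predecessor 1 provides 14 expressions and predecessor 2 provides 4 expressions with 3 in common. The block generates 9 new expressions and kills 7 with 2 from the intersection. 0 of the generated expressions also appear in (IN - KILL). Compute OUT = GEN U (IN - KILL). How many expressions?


IN = intersection of predecessors = 3
IN - KILL = 3 - 2 = 1
|OUT| = |GEN| + |IN - KILL| - |GEN ∩ (IN - KILL)| = 9 + 1 - 0 = 10

10


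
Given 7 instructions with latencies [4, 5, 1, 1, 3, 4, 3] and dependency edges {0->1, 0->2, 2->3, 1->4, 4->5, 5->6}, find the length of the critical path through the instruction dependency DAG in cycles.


Compute longest path through dependency graph: dist(Ik) = max over predecessors of dist + latency(Ik).
dist(I0) = latency 4 = 4
dist(I1) = dist(I0) + 5 = 4 + 5 = 9
dist(I2) = dist(I0) + 1 = 4 + 1 = 5
dist(I3) = dist(I2) + 1 = 5 + 1 = 6
dist(I4) = dist(I1) + 3 = 9 + 3 = 12
dist(I5) = dist(I4) + 4 = 12 + 4 = 16
dist(I6) = dist(I5) + 3 = 16 + 3 = 19
Critical path = max dist = 19

19


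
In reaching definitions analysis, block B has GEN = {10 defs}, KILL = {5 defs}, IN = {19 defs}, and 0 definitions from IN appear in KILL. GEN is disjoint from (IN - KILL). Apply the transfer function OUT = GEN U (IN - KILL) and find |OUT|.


IN - KILL: 19 - 0 = 19 surviving definitions
OUT = GEN + surviving = 10 + 19 = 29

29


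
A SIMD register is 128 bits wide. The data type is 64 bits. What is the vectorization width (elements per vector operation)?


Width = SIMD bits / data type bits
= 128 / 64 = 2

2


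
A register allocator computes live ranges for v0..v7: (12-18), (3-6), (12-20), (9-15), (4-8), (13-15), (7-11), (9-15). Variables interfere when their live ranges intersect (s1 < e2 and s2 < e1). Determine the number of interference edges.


Check all pairs for overlapping intervals.
Two intervals (s1,e1) and (s2,e2) overlap if s1 < e2 and s2 < e1.
v0 (12-18) vs v1..v7: overlaps v2, v3, v5, v7 -> 4
v1 (3-6) vs v2..v7: overlaps v4 -> 1
v2 (12-20) vs v3..v7: overlaps v3, v5, v7 -> 3
v3 (9-15) vs v4..v7: overlaps v5, v6, v7 -> 3
v4 (4-8) vs v5..v7: overlaps v6 -> 1
v5 (13-15) vs v6..v7: overlaps v7 -> 1
v6 (7-11) vs v7: overlaps v7 -> 1
Total overlapping pairs = 4 + 1 + 3 + 3 + 1 + 1 + 1 = 14

14


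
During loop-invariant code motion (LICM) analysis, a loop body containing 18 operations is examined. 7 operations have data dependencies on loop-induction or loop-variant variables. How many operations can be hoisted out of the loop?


Invariant candidates = total - loop-dependent
= 18 - 7 = 11

11


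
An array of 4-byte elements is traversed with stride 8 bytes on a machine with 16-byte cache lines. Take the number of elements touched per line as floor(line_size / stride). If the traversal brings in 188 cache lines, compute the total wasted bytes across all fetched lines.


Elements per line = floor(16 / 8) = 2
Bytes used per line = 2 * 4 = 8
Wasted per line = 16 - 8 = 8
Total wasted = 8 * 188 = 1504

1504


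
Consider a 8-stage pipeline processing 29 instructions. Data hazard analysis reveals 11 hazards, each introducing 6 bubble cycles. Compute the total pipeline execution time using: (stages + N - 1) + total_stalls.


Base cycles = 8 + 29 - 1 = 36
Total stalls = 11 * 6 = 66
Total = 36 + 66 = 102

102


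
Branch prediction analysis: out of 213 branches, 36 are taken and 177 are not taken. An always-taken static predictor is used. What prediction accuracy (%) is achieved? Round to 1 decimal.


Predictor: always-taken
Correct predictions = 36
Accuracy = 36 / 213 * 100 = 16.9%

16.9


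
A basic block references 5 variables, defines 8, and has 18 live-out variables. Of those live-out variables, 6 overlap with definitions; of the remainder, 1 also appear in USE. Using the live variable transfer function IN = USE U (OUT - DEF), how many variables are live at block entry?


OUT - DEF: 18 - 6 = 12
|IN| = |USE| + |OUT - DEF| - |USE ∩ (OUT - DEF)| = 5 + 12 - 1 = 16

16


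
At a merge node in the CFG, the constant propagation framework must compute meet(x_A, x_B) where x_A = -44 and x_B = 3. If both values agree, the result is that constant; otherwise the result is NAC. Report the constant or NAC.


Meet operation: if both paths give the same constant, result is that constant; if they differ, result is NAC (not-a-constant).
Path A: -44, Path B: 3 -> differ
Result: not-a-constant -> NAC

NAC


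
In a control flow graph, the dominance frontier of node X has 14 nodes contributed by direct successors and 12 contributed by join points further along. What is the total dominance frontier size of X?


DF(X) = direct successor contributions + join point contributions
= 14 + 12 = 26

26


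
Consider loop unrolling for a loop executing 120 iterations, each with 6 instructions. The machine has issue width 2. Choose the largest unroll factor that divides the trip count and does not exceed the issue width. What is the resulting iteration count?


Largest divisor of 120 <= 2 is 2
New iterations = 120 / 2 = 60

60


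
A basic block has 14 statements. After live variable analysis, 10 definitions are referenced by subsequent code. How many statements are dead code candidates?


Dead code = total statements - live definitions
= 14 - 10 = 4

4


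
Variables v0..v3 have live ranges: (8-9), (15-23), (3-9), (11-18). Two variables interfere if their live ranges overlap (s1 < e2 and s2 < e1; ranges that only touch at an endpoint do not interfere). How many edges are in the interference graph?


Check all pairs for overlapping intervals.
Two intervals (s1,e1) and (s2,e2) overlap if s1 < e2 and s2 < e1.
v0 (8-9) vs v1..v3: overlaps v2 -> 1
v1 (15-23) vs v2..v3: overlaps v3 -> 1
v2 (3-9) vs v3: overlaps none -> 0
Total overlapping pairs = 1 + 1 + 0 = 2

2


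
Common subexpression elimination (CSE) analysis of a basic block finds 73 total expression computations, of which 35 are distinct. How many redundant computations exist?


CSE count = total expressions - unique expressions
= 73 - 35 = 38

38


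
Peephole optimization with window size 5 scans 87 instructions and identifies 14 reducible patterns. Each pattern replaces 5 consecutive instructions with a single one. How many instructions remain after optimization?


Each match removes 4 instructions.
Total removed = 14 * 4 = 56
Remaining = 87 - 56 = 31

31


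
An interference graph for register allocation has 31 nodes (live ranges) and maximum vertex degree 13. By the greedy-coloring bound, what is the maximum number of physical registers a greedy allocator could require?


Greedy coloring never needs more than (max_degree + 1) colors: when coloring a vertex, at most max_degree neighbors are already colored.
Upper bound = 13 + 1 = 14

14


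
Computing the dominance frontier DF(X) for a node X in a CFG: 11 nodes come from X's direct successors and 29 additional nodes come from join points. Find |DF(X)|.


DF(X) = direct successor contributions + join point contributions
= 11 + 29 = 40

40


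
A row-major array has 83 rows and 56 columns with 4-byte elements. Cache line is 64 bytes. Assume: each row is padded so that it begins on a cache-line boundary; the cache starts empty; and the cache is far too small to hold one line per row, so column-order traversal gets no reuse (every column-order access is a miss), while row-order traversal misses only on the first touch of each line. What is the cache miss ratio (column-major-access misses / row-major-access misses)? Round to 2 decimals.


Each row occupies 56 * 4 = 224 bytes and starts on a line boundary, so it spans ceil(224 / 64) = 4 cache lines.
Row-major traversal misses (one per line touched): 83 * ceil(56 * 4 / 64) = 332
Column-major traversal misses (no reuse, every access misses): 83 * 56 = 4648
Ratio = 4648 / 332 = 14.0

14.0


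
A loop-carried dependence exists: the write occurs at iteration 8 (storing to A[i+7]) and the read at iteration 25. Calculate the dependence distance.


Distance = read iteration - write iteration
= 25 - 8 = 17

17


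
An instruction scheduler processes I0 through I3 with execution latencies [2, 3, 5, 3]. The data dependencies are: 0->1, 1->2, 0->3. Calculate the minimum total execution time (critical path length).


Compute longest path through dependency graph: dist(Ik) = max over predecessors of dist + latency(Ik).
dist(I0) = latency 2 = 2
dist(I1) = dist(I0) + 3 = 2 + 3 = 5
dist(I2) = dist(I1) + 5 = 5 + 5 = 10
dist(I3) = dist(I0) + 3 = 2 + 3 = 5
Critical path = max dist = 10

10


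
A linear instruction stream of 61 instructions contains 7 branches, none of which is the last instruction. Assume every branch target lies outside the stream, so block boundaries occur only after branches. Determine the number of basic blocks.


With no in-sequence branch targets, the leaders are the first instruction plus the instruction after each branch.
Number of basic blocks = branches + 1
= 7 + 1 = 8

8


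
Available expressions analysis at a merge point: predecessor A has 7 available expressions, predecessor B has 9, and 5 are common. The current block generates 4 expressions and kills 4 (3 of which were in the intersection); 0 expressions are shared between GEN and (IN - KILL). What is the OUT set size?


IN = intersection of predecessors = 5
IN - KILL = 5 - 3 = 2
|OUT| = |GEN| + |IN - KILL| - |GEN ∩ (IN - KILL)| = 4 + 2 - 0 = 6

6


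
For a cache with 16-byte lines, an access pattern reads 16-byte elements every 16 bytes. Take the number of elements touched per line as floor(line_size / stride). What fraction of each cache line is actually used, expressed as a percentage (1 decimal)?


Elements per cache line = floor(16 / 16) = 1
Bytes used = 1 * 16 = 16
Utilization = 16 / 16 * 100 = 100.0%

100.0


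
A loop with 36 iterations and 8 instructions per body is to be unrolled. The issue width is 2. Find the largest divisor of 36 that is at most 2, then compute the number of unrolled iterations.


Largest divisor of 36 <= 2 is 2
New iterations = 36 / 2 = 18

18


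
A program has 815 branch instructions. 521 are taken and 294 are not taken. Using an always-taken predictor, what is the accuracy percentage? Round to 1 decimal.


Predictor: always-taken
Correct predictions = 521
Accuracy = 521 / 815 * 100 = 63.9%

63.9


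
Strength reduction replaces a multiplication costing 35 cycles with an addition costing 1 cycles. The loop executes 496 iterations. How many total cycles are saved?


Per-iteration saving = 35 - 1 = 34
Total saved = 496 * 34 = 16864

16864


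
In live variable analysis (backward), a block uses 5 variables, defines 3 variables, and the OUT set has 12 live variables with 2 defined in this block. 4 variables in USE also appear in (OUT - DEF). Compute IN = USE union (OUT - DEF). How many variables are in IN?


OUT - DEF: 12 - 2 = 10
|IN| = |USE| + |OUT - DEF| - |USE ∩ (OUT - DEF)| = 5 + 10 - 4 = 11

11


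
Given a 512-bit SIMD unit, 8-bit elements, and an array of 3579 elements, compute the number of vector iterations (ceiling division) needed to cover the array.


Width = 512 / 8 = 64 elements per vector op
Iterations = ceil(3579 / 64) = 56

56


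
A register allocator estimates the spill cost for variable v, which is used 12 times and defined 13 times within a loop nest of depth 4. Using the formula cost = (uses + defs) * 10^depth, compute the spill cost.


uses + defs = 12 + 13 = 25
10^4 = 10000
Spill cost = 25 * 10000 = 250000

250000


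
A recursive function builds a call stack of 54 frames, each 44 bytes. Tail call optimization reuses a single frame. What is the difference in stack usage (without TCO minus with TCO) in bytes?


Without TCO: 54 * 44 = 2376 bytes
With TCO: reuse 1 frame = 44 bytes
Savings = 2376 - 44 = 2332

2332


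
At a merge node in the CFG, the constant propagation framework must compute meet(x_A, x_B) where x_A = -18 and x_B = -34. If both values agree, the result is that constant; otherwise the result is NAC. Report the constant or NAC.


Meet operation: if both paths give the same constant, result is that constant; if they differ, result is NAC (not-a-constant).
Path A: -18, Path B: -34 -> differ
Result: not-a-constant -> NAC

NAC


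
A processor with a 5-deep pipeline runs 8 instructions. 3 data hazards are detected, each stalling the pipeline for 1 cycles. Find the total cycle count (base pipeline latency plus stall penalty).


Base cycles = 5 + 8 - 1 = 12
Total stalls = 3 * 1 = 3
Total = 12 + 3 = 15

15


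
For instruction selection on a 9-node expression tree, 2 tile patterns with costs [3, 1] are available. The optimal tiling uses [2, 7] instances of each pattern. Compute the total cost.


Total cost = sum(count_i * cost_i)
= 2*3 + 7*1
= 13

13


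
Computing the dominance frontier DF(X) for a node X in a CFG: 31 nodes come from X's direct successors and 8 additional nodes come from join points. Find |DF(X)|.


DF(X) = direct successor contributions + join point contributions
= 31 + 8 = 39

39


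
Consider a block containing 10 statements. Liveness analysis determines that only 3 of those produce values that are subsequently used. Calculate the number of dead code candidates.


Dead code = total statements - live definitions
= 10 - 3 = 7

7


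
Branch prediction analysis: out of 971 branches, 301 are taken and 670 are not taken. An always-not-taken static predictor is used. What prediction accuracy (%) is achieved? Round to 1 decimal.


Predictor: always-not-taken
Correct predictions = 670
Accuracy = 670 / 971 * 100 = 69.0%

69.0


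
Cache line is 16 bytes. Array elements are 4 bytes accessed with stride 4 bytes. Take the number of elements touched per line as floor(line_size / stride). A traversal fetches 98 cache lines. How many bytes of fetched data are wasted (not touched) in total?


Elements per line = floor(16 / 4) = 4
Bytes used per line = 4 * 4 = 16
Wasted per line = 16 - 16 = 0
Total wasted = 0 * 98 = 0

0


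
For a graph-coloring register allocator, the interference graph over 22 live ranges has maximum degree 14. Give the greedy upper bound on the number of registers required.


Greedy coloring never needs more than (max_degree + 1) colors: when coloring a vertex, at most max_degree neighbors are already colored.
Upper bound = 14 + 1 = 15

15


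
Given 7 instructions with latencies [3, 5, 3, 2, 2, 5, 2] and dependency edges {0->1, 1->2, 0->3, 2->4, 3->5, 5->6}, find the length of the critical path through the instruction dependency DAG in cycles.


Compute longest path through dependency graph: dist(Ik) = max over predecessors of dist + latency(Ik).
dist(I0) = latency 3 = 3
dist(I1) = dist(I0) + 5 = 3 + 5 = 8
dist(I2) = dist(I1) + 3 = 8 + 3 = 11
dist(I3) = dist(I0) + 2 = 3 + 2 = 5
dist(I4) = dist(I2) + 2 = 11 + 2 = 13
dist(I5) = dist(I3) + 5 = 5 + 5 = 10
dist(I6) = dist(I5) + 2 = 10 + 2 = 12
Critical path = max dist = 13

13


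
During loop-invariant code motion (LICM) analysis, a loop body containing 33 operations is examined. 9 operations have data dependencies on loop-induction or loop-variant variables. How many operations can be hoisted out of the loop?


Invariant candidates = total - loop-dependent
= 33 - 9 = 24

24


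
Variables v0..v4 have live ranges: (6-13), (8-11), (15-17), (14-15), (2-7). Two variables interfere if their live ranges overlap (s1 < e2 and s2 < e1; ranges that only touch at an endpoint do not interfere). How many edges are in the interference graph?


Check all pairs for overlapping intervals.
Two intervals (s1,e1) and (s2,e2) overlap if s1 < e2 and s2 < e1.
v0 (6-13) vs v1..v4: overlaps v1, v4 -> 2
v1 (8-11) vs v2..v4: overlaps none -> 0
v2 (15-17) vs v3..v4: overlaps none -> 0
v3 (14-15) vs v4: overlaps none -> 0
Total overlapping pairs = 2 + 0 + 0 + 0 = 2

2


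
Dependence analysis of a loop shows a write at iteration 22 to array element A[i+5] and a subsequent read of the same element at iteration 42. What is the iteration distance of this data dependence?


Distance = read iteration - write iteration
= 42 - 22 = 20

20


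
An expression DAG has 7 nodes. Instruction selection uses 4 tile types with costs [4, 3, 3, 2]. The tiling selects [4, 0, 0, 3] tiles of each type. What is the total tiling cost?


Total cost = sum(count_i * cost_i)
= 4*4 + 0*3 + 0*3 + 3*2
= 22

22


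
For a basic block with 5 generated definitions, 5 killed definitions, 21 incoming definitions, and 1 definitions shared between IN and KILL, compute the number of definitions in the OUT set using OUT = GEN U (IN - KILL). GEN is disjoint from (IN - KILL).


IN - KILL: 21 - 1 = 20 surviving definitions
OUT = GEN + surviving = 5 + 20 = 25

25


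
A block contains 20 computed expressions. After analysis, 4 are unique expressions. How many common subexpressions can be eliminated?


CSE count = total expressions - unique expressions
= 20 - 4 = 16

16


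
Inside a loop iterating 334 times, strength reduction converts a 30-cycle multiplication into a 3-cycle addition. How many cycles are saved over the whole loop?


Per-iteration saving = 30 - 3 = 27
Total saved = 334 * 27 = 9018

9018


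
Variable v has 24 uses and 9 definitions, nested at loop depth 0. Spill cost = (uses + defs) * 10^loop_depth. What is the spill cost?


uses + defs = 24 + 9 = 33
10^0 = 1
Spill cost = 33 * 1 = 33

33


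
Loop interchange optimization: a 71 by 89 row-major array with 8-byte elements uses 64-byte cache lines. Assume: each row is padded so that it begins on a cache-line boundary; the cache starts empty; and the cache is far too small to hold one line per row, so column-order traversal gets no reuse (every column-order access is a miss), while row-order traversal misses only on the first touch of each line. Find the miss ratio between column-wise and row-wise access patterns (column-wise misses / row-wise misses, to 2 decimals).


Each row occupies 89 * 8 = 712 bytes and starts on a line boundary, so it spans ceil(712 / 64) = 12 cache lines.
Row-major traversal misses (one per line touched): 71 * ceil(89 * 8 / 64) = 852
Column-major traversal misses (no reuse, every access misses): 71 * 89 = 6319
Ratio = 6319 / 852 = 7.42

7.42


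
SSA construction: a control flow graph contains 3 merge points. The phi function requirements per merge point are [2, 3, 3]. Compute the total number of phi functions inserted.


Total phi functions = sum of phi functions at each join node
= 2 + 3 + 3 = 8

8


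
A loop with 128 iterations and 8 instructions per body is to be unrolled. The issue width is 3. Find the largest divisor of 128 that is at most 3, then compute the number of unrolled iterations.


Largest divisor of 128 <= 3 is 2
New iterations = 128 / 2 = 64

64


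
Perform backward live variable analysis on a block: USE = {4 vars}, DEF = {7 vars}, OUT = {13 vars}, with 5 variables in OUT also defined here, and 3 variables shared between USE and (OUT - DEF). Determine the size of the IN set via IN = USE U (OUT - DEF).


OUT - DEF: 13 - 5 = 8
|IN| = |USE| + |OUT - DEF| - |USE ∩ (OUT - DEF)| = 4 + 8 - 3 = 9

9


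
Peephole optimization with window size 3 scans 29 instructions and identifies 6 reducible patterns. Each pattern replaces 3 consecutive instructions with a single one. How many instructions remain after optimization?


Each match removes 2 instructions.
Total removed = 6 * 2 = 12
Remaining = 29 - 12 = 17

17


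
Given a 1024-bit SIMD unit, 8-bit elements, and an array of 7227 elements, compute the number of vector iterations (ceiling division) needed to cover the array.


Width = 1024 / 8 = 128 elements per vector op
Iterations = ceil(7227 / 128) = 57

57


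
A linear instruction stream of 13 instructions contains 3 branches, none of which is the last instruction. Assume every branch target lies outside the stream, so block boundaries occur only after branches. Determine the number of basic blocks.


With no in-sequence branch targets, the leaders are the first instruction plus the instruction after each branch.
Number of basic blocks = branches + 1
= 3 + 1 = 4

4


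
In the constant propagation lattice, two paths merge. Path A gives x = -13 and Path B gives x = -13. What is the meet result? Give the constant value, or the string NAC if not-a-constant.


Meet operation: if both paths give the same constant, result is that constant; if they differ, result is NAC (not-a-constant).
Path A: -13, Path B: -13 -> equal
Result: constant -> -13

-13


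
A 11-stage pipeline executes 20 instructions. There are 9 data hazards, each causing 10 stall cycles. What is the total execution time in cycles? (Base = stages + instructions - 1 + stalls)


Base cycles = 11 + 20 - 1 = 30
Total stalls = 9 * 10 = 90
Total = 30 + 90 = 120

120


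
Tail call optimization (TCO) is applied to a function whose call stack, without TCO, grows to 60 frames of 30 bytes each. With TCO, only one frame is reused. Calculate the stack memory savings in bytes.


Without TCO: 60 * 30 = 1800 bytes
With TCO: reuse 1 frame = 30 bytes
Savings = 1800 - 30 = 1770

1770


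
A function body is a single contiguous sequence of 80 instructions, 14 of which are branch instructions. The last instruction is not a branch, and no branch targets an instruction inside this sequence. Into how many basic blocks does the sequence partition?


With no in-sequence branch targets, the leaders are the first instruction plus the instruction after each branch.
Number of basic blocks = branches + 1
= 14 + 1 = 15

15


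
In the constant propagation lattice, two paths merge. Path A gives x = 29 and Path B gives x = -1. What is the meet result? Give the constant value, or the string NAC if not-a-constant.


Meet operation: if both paths give the same constant, result is that constant; if they differ, result is NAC (not-a-constant).
Path A: 29, Path B: -1 -> differ
Result: not-a-constant -> NAC

NAC


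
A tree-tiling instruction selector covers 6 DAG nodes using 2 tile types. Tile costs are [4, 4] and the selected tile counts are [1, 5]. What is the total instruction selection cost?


Total cost = sum(count_i * cost_i)
= 1*4 + 5*4
= 24

24


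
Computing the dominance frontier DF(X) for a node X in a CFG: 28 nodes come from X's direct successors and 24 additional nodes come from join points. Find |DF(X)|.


DF(X) = direct successor contributions + join point contributions
= 28 + 24 = 52

52


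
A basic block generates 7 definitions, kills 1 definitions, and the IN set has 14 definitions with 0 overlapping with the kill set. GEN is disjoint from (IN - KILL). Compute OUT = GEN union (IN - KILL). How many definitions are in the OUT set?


IN - KILL: 14 - 0 = 14 surviving definitions
OUT = GEN + surviving = 7 + 14 = 21

21


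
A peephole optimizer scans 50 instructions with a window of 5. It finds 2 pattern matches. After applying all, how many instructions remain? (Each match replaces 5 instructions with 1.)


Each match removes 4 instructions.
Total removed = 2 * 4 = 8
Remaining = 50 - 8 = 42

42


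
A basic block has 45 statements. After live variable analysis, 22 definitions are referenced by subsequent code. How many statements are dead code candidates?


Dead code = total statements - live definitions
= 45 - 22 = 23

23


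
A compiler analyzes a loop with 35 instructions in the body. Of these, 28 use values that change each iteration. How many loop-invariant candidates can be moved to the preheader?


Invariant candidates = total - loop-dependent
= 35 - 28 = 7

7
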